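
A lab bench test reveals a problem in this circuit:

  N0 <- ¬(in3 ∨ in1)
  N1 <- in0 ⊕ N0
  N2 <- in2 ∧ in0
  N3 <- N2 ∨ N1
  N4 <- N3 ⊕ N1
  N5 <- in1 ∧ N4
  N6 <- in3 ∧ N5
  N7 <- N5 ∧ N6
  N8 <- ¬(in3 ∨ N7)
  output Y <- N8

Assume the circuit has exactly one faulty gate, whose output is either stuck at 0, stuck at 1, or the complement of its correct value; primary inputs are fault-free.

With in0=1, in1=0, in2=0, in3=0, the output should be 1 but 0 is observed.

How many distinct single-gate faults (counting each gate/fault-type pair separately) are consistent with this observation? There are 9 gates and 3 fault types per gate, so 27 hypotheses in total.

4

Fault-free: N0=1, N1=0, N2=0, N3=0, N4=0, N5=0, N6=0, N7=0, N8=1 → 1. Observed 0.
  N0: none of the 3 fault types match ✗
  N1: none of the 3 fault types match ✗
  N2: none of the 3 fault types match ✗
  N3: none of the 3 fault types match ✗
  N4: none of the 3 fault types match ✗
  N5: none of the 3 fault types match ✗
  N6: none of the 3 fault types match ✗
  N7: stuck-at-1, inverted output ✓; others ✗
  N8: stuck-at-0, inverted output ✓; others ✗
Consistent faults: {N7 stuck-at-1, N7 inverted output, N8 stuck-at-0, N8 inverted output} — 4 in all.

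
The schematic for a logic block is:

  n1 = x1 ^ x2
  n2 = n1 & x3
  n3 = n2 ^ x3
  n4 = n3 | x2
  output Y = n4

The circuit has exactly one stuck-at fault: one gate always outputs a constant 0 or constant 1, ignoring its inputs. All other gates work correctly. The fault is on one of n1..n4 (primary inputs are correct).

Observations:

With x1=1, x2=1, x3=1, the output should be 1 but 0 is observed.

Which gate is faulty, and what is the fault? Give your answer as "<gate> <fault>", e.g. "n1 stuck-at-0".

Fault-free values for test 1 (x1=1, x2=1, x3=1): n1=0, n2=0, n3=1, n4=1, giving Y=1. Observed 0.
Test 1: faults giving observed 0 are {n4 stuck-at-0}.
Only n4 stuck-at-0 is consistent with every test.

n4 stuck-at-0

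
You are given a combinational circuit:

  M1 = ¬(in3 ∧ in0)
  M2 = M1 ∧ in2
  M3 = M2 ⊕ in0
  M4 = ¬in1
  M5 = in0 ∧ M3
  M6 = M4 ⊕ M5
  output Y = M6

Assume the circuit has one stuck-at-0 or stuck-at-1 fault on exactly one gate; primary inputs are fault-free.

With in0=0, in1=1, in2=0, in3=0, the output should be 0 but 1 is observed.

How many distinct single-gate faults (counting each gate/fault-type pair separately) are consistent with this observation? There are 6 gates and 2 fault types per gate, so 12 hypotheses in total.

3

Fault-free: M1=1, M2=0, M3=0, M4=0, M5=0, M6=0 → 0. Observed 1.
  M1 stuck-at-0: output 0 ✗
  M1 stuck-at-1: output 0 ✗
  M2 stuck-at-0: output 0 ✗
  M2 stuck-at-1: output 0 ✗
  M3 stuck-at-0: output 0 ✗
  M3 stuck-at-1: output 0 ✗
  M4 stuck-at-0: output 0 ✗
  M4 stuck-at-1: output 1 ✓
  M5 stuck-at-0: output 0 ✗
  M5 stuck-at-1: output 1 ✓
  M6 stuck-at-0: output 0 ✗
  M6 stuck-at-1: output 1 ✓
Consistent faults: {M4 stuck-at-1, M5 stuck-at-1, M6 stuck-at-1} — 3 in all.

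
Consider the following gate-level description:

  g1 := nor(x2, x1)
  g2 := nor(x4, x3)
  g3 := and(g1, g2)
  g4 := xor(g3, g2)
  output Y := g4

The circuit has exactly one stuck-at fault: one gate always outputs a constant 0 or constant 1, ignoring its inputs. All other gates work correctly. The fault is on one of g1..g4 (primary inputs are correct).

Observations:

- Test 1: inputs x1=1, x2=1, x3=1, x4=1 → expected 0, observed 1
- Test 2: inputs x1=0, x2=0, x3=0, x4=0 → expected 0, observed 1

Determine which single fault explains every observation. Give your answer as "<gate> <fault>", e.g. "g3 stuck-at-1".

g4 stuck-at-1

Fault-free values for test 1 (x1=1, x2=1, x3=1, x4=1): g1=0, g2=0, g3=0, g4=0, giving Y=0. Observed 1.
Test 1: faults giving observed 1 are {g2 stuck-at-1, g3 stuck-at-1, g4 stuck-at-1}.
Test 2 (x1=0, x2=0, x3=0, x4=0): fault-free g1=1, g2=1, g3=1, g4=0 → 0; observed 1. Eliminates g2 stuck-at-1, g3 stuck-at-1.
Only g4 stuck-at-1 is consistent with every test.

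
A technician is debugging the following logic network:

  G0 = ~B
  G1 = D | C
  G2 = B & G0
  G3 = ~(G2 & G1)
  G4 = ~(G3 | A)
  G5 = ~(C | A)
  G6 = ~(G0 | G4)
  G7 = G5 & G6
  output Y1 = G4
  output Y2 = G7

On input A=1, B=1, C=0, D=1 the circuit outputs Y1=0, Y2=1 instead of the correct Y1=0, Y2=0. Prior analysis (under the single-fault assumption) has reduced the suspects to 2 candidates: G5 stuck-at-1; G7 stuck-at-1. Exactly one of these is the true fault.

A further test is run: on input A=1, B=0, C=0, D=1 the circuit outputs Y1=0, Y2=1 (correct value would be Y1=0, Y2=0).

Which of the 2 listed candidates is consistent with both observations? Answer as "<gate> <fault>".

Evaluate each candidate on input A=1, B=0, C=0, D=1:
  G5 stuck-at-1: G0=1, G1=1, G2=0, G3=1, G4=0, G5=1 [stuck-at-1], G6=0, G7=0 → Y1=0, Y2=0 — eliminated
  G7 stuck-at-1: G0=1, G1=1, G2=0, G3=1, G4=0, G5=0, G6=0, G7=1 [stuck-at-1] → Y1=0, Y2=1 — matches
Only G7 stuck-at-1 reproduces the observed Y1=0, Y2=1.

G7 stuck-at-1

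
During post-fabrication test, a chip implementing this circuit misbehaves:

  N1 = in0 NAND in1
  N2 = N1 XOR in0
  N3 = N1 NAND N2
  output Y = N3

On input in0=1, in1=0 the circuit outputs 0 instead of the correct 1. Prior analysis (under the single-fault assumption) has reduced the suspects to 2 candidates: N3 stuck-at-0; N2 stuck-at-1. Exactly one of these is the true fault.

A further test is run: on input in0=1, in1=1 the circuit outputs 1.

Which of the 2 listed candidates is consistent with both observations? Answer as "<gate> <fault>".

N2 stuck-at-1

Evaluate each candidate on input in0=1, in1=1:
  N3 stuck-at-0: N1=0, N2=1, N3=0 [stuck-at-0] → 0 — eliminated
  N2 stuck-at-1: N1=0, N2=1 [stuck-at-1], N3=1 → 1 — matches
Only N2 stuck-at-1 reproduces the observed 1.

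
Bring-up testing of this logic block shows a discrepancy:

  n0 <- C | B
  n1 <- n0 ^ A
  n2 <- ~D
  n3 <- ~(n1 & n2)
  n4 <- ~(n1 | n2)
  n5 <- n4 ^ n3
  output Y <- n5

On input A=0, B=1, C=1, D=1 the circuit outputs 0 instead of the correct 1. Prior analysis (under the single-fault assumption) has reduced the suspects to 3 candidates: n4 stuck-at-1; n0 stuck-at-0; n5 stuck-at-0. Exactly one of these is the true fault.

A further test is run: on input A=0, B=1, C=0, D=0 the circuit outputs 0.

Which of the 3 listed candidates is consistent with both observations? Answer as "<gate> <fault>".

n5 stuck-at-0

Evaluate each candidate on input A=0, B=1, C=0, D=0:
  n4 stuck-at-1: n0=1, n1=1, n2=1, n3=0, n4=1 [stuck-at-1], n5=1 → 1 — eliminated
  n0 stuck-at-0: n0=0 [stuck-at-0], n1=0, n2=1, n3=1, n4=0, n5=1 → 1 — eliminated
  n5 stuck-at-0: n0=1, n1=1, n2=1, n3=0, n4=0, n5=0 [stuck-at-0] → 0 — matches
Only n5 stuck-at-0 reproduces the observed 0.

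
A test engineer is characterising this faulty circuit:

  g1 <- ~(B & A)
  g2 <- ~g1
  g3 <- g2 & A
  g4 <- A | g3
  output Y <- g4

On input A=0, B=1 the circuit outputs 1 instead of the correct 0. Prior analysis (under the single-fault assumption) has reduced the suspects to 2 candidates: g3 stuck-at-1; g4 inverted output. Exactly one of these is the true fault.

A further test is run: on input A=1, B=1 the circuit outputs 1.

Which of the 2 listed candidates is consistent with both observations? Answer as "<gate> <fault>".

g3 stuck-at-1

Evaluate each candidate on input A=1, B=1:
  g3 stuck-at-1: g1=0, g2=1, g3=1 [stuck-at-1], g4=1 → 1 — matches
  g4 inverted output: g1=0, g2=1, g3=1, g4=0 [inverted output] → 0 — eliminated
Only g3 stuck-at-1 reproduces the observed 1.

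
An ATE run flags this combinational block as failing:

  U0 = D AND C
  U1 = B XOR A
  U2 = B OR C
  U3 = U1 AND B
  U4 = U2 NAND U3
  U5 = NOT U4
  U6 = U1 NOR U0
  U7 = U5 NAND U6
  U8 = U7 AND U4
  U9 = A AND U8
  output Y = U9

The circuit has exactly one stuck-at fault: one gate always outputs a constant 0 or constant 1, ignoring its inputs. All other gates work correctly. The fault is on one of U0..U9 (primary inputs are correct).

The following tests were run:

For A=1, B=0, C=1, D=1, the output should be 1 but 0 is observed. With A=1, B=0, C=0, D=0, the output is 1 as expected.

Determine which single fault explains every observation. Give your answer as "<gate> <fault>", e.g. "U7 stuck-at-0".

U3 stuck-at-1

Fault-free values for test 1 (A=1, B=0, C=1, D=1): U0=1, U1=1, U2=1, U3=0, U4=1, U5=0, U6=0, U7=1, U8=1, U9=1, giving Y=1. Observed 0.
Test 1: faults giving observed 0 are {U3 stuck-at-1, U4 stuck-at-0, U7 stuck-at-0, U8 stuck-at-0, U9 stuck-at-0}.
Test 2 (A=1, B=0, C=0, D=0): fault-free U0=0, U1=1, U2=0, U3=0, U4=1, U5=0, U6=0, U7=1, U8=1, U9=1 → 1; observed 1. Eliminates U4 stuck-at-0, U7 stuck-at-0, U8 stuck-at-0, U9 stuck-at-0.
Only U3 stuck-at-1 is consistent with every test.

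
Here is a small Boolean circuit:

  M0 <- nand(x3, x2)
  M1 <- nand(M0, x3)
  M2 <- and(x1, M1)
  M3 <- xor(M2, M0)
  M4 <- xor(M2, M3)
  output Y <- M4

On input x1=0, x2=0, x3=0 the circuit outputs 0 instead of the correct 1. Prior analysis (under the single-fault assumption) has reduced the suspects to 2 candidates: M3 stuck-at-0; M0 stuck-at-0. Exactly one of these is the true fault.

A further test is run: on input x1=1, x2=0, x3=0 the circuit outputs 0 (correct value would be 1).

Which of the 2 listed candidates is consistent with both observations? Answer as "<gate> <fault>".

M0 stuck-at-0

Evaluate each candidate on input x1=1, x2=0, x3=0:
  M3 stuck-at-0: M0=1, M1=1, M2=1, M3=0 [stuck-at-0], M4=1 → 1 — eliminated
  M0 stuck-at-0: M0=0 [stuck-at-0], M1=1, M2=1, M3=1, M4=0 → 0 — matches
Only M0 stuck-at-0 reproduces the observed 0.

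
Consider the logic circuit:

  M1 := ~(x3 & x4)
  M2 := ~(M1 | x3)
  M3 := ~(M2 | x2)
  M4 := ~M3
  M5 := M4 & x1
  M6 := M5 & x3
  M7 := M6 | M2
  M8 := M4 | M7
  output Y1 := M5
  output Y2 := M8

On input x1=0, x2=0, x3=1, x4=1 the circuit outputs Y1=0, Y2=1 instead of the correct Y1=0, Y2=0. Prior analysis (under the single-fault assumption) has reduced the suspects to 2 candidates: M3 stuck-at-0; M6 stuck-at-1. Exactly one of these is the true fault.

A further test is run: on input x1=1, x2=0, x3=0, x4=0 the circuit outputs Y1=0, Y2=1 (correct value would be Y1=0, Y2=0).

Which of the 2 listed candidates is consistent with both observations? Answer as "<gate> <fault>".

M6 stuck-at-1

Evaluate each candidate on input x1=1, x2=0, x3=0, x4=0:
  M3 stuck-at-0: M1=1, M2=0, M3=0 [stuck-at-0], M4=1, M5=1, M6=0, M7=0, M8=1 → Y1=1, Y2=1 — eliminated
  M6 stuck-at-1: M1=1, M2=0, M3=1, M4=0, M5=0, M6=1 [stuck-at-1], M7=1, M8=1 → Y1=0, Y2=1 — matches
Only M6 stuck-at-1 reproduces the observed Y1=0, Y2=1.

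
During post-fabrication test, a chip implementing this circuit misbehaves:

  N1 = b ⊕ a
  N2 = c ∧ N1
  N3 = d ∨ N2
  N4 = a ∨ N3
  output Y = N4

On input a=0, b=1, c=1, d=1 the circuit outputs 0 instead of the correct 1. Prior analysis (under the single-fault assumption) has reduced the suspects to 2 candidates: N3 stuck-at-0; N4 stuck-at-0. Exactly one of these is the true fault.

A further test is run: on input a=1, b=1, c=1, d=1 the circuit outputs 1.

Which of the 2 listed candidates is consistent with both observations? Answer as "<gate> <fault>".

Evaluate each candidate on input a=1, b=1, c=1, d=1:
  N3 stuck-at-0: N1=0, N2=0, N3=0 [stuck-at-0], N4=1 → 1 — matches
  N4 stuck-at-0: N1=0, N2=0, N3=1, N4=0 [stuck-at-0] → 0 — eliminated
Only N3 stuck-at-0 reproduces the observed 1.

N3 stuck-at-0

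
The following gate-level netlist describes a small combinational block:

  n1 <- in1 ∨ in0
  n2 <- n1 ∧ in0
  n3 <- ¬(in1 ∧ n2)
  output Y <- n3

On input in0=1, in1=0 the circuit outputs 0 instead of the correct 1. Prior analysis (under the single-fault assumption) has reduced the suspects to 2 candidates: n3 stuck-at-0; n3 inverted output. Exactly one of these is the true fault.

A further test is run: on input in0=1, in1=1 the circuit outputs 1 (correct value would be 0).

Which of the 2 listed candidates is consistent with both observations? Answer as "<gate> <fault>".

n3 inverted output

Evaluate each candidate on input in0=1, in1=1:
  n3 stuck-at-0: n1=1, n2=1, n3=0 [stuck-at-0] → 0 — eliminated
  n3 inverted output: n1=1, n2=1, n3=1 [inverted output] → 1 — matches
Only n3 inverted output reproduces the observed 1.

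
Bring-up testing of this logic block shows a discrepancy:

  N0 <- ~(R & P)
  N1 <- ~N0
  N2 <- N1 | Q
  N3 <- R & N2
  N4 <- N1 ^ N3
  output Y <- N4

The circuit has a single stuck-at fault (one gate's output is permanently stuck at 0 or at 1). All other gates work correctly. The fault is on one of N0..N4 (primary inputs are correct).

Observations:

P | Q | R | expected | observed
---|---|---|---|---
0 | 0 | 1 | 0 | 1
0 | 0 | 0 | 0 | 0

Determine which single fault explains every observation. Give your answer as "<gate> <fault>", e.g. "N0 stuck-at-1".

Fault-free values for test 1 (P=0, Q=0, R=1): N0=1, N1=0, N2=0, N3=0, N4=0, giving Y=0. Observed 1.
Test 1: faults giving observed 1 are {N2 stuck-at-1, N3 stuck-at-1, N4 stuck-at-1}.
Test 2 (P=0, Q=0, R=0): fault-free N0=1, N1=0, N2=0, N3=0, N4=0 → 0; observed 0. Eliminates N3 stuck-at-1, N4 stuck-at-1.
Only N2 stuck-at-1 is consistent with every test.

N2 stuck-at-1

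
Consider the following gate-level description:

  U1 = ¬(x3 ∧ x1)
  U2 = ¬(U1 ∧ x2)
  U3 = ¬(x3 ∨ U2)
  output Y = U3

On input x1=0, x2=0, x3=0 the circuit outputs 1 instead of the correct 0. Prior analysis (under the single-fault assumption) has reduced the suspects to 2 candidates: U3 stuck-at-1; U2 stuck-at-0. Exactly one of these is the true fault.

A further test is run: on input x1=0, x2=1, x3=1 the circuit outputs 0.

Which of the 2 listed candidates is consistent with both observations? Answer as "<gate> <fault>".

Evaluate each candidate on input x1=0, x2=1, x3=1:
  U3 stuck-at-1: U1=1, U2=0, U3=1 [stuck-at-1] → 1 — eliminated
  U2 stuck-at-0: U1=1, U2=0 [stuck-at-0], U3=0 → 0 — matches
Only U2 stuck-at-0 reproduces the observed 0.

U2 stuck-at-0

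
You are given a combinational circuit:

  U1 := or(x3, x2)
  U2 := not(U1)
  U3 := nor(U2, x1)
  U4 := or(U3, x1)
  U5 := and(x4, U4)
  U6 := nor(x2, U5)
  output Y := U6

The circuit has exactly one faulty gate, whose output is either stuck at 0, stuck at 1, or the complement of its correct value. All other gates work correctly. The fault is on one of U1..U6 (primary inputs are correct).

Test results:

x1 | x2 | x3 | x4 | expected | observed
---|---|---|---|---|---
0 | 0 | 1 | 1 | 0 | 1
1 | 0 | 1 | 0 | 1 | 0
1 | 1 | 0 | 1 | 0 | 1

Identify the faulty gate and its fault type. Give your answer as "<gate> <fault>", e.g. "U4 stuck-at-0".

U6 inverted output

Fault-free values for test 1 (x1=0, x2=0, x3=1, x4=1): U1=1, U2=0, U3=1, U4=1, U5=1, U6=0, giving Y=0. Observed 1.
Test 1: faults giving observed 1 are {U1 stuck-at-0, U1 inverted output, U2 stuck-at-1, U2 inverted output, U3 stuck-at-0, U3 inverted output, U4 stuck-at-0, U4 inverted output, U5 stuck-at-0, U5 inverted output, U6 stuck-at-1, U6 inverted output}.
Test 2 (x1=1, x2=0, x3=1, x4=0): fault-free U1=1, U2=0, U3=0, U4=1, U5=0, U6=1 → 1; observed 0. Eliminates U1 stuck-at-0, U1 inverted output, U2 stuck-at-1, U2 inverted output, U3 stuck-at-0, U3 inverted output, U4 stuck-at-0, U4 inverted output, U5 stuck-at-0, U6 stuck-at-1.
Test 3 (x1=1, x2=1, x3=0, x4=1): fault-free U1=1, U2=0, U3=0, U4=1, U5=1, U6=0 → 0; observed 1. Eliminates U5 inverted output.
Only U6 inverted output is consistent with every test.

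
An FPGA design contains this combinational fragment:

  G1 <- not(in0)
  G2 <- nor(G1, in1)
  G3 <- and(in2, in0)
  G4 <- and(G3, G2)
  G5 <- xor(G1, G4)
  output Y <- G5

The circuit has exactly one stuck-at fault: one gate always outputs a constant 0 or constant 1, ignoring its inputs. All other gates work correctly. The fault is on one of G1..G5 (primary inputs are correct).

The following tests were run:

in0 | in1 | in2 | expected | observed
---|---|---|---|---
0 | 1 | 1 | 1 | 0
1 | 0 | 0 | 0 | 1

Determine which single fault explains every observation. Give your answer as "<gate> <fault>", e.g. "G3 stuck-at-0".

Fault-free values for test 1 (in0=0, in1=1, in2=1): G1=1, G2=0, G3=0, G4=0, G5=1, giving Y=1. Observed 0.
Test 1: faults giving observed 0 are {G1 stuck-at-0, G4 stuck-at-1, G5 stuck-at-0}.
Test 2 (in0=1, in1=0, in2=0): fault-free G1=0, G2=1, G3=0, G4=0, G5=0 → 0; observed 1. Eliminates G1 stuck-at-0, G5 stuck-at-0.
Only G4 stuck-at-1 is consistent with every test.

G4 stuck-at-1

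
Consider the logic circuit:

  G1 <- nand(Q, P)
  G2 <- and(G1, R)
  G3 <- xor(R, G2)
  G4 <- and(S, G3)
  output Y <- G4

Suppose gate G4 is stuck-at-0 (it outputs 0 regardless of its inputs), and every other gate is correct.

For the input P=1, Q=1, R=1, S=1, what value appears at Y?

0

Propagate with G4 forced: G1=0, G2=0, G3=1, G4=0 [stuck-at-0].
So Y = 0. (Without the fault it would be 1.)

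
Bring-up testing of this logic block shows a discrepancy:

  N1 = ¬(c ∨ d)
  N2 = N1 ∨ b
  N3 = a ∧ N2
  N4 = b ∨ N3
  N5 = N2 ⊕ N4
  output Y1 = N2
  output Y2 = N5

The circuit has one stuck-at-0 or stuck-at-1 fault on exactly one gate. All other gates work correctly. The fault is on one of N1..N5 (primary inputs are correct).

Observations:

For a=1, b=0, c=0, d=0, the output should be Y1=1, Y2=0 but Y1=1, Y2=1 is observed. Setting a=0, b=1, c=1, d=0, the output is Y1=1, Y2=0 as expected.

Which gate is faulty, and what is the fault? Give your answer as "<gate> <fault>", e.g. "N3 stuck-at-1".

N3 stuck-at-0

Fault-free values for test 1 (a=1, b=0, c=0, d=0): N1=1, N2=1, N3=1, N4=1, N5=0, giving Y1=1, Y2=0. Observed Y1=1, Y2=1.
Test 1: faults giving observed Y1=1, Y2=1 are {N3 stuck-at-0, N4 stuck-at-0, N5 stuck-at-1}.
Test 2 (a=0, b=1, c=1, d=0): fault-free N1=0, N2=1, N3=0, N4=1, N5=0 → Y1=1, Y2=0; observed Y1=1, Y2=0. Eliminates N4 stuck-at-0, N5 stuck-at-1.
Only N3 stuck-at-0 is consistent with every test.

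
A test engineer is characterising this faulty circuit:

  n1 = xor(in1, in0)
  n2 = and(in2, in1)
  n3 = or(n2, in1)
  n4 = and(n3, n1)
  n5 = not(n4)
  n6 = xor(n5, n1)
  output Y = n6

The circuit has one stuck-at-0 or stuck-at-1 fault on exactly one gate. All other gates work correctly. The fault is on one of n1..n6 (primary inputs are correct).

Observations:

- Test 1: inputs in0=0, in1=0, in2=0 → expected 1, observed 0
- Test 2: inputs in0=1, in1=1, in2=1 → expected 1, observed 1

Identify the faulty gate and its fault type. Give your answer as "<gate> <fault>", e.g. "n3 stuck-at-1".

Fault-free values for test 1 (in0=0, in1=0, in2=0): n1=0, n2=0, n3=0, n4=0, n5=1, n6=1, giving Y=1. Observed 0.
Test 1: faults giving observed 0 are {n1 stuck-at-1, n4 stuck-at-1, n5 stuck-at-0, n6 stuck-at-0}.
Test 2 (in0=1, in1=1, in2=1): fault-free n1=0, n2=1, n3=1, n4=0, n5=1, n6=1 → 1; observed 1. Eliminates n4 stuck-at-1, n5 stuck-at-0, n6 stuck-at-0.
Only n1 stuck-at-1 is consistent with every test.

n1 stuck-at-1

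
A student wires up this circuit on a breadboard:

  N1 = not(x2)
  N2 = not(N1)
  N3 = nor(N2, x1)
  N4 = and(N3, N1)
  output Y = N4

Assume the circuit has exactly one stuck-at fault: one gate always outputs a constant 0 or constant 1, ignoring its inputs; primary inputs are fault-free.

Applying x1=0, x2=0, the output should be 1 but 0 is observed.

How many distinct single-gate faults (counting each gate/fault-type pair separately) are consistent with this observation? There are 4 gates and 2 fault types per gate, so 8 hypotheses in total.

Fault-free: N1=1, N2=0, N3=1, N4=1 → 1. Observed 0.
  N1 stuck-at-0: output 0 ✓
  N1 stuck-at-1: output 1 ✗
  N2 stuck-at-0: output 1 ✗
  N2 stuck-at-1: output 0 ✓
  N3 stuck-at-0: output 0 ✓
  N3 stuck-at-1: output 1 ✗
  N4 stuck-at-0: output 0 ✓
  N4 stuck-at-1: output 1 ✗
Consistent faults: {N1 stuck-at-0, N2 stuck-at-1, N3 stuck-at-0, N4 stuck-at-0} — 4 in all.

4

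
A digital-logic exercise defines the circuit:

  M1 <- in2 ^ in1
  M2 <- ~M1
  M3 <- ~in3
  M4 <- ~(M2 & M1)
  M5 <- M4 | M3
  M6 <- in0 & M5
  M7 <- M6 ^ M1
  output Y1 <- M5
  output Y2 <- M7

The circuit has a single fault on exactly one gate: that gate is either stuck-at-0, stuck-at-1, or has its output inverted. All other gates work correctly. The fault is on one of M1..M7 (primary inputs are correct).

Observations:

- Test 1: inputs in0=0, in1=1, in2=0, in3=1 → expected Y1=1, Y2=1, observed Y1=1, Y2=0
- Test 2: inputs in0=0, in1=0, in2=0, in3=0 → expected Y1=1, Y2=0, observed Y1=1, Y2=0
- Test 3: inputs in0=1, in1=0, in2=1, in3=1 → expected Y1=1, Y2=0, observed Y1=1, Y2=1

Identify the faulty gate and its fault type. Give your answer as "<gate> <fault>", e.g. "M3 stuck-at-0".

M1 stuck-at-0

Fault-free values for test 1 (in0=0, in1=1, in2=0, in3=1): M1=1, M2=0, M3=0, M4=1, M5=1, M6=0, M7=1, giving Y1=1, Y2=1. Observed Y1=1, Y2=0.
Test 1: faults giving observed Y1=1, Y2=0 are {M1 stuck-at-0, M1 inverted output, M6 stuck-at-1, M6 inverted output, M7 stuck-at-0, M7 inverted output}.
Test 2 (in0=0, in1=0, in2=0, in3=0): fault-free M1=0, M2=1, M3=1, M4=1, M5=1, M6=0, M7=0 → Y1=1, Y2=0; observed Y1=1, Y2=0. Eliminates M1 inverted output, M6 stuck-at-1, M6 inverted output, M7 inverted output.
Test 3 (in0=1, in1=0, in2=1, in3=1): fault-free M1=1, M2=0, M3=0, M4=1, M5=1, M6=1, M7=0 → Y1=1, Y2=0; observed Y1=1, Y2=1. Eliminates M7 stuck-at-0.
Only M1 stuck-at-0 is consistent with every test.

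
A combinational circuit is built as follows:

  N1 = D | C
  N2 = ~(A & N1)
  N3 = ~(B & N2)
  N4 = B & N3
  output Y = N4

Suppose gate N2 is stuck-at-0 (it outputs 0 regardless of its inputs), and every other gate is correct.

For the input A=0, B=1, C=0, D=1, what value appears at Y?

1

Propagate with N2 forced: N1=1, N2=0 [stuck-at-0], N3=1, N4=1.
So Y = 1. (Without the fault it would be 0.)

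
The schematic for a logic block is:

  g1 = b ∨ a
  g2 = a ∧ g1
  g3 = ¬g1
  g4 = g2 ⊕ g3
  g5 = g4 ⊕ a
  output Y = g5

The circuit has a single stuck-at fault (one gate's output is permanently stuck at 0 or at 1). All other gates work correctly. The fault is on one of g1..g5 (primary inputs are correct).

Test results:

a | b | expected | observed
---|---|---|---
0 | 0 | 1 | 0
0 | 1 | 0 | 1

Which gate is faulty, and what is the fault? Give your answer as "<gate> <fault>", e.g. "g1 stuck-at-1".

g2 stuck-at-1

Fault-free values for test 1 (a=0, b=0): g1=0, g2=0, g3=1, g4=1, g5=1, giving Y=1. Observed 0.
Test 1: faults giving observed 0 are {g1 stuck-at-1, g2 stuck-at-1, g3 stuck-at-0, g4 stuck-at-0, g5 stuck-at-0}.
Test 2 (a=0, b=1): fault-free g1=1, g2=0, g3=0, g4=0, g5=0 → 0; observed 1. Eliminates g1 stuck-at-1, g3 stuck-at-0, g4 stuck-at-0, g5 stuck-at-0.
Only g2 stuck-at-1 is consistent with every test.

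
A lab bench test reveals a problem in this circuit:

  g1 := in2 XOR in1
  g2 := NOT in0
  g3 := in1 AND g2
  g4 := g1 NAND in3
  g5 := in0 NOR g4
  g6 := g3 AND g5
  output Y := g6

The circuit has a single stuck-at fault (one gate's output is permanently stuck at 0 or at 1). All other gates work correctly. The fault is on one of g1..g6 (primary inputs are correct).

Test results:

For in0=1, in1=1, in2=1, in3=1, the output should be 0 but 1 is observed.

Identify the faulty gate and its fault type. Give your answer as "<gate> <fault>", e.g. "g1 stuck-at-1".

g6 stuck-at-1

Fault-free values for test 1 (in0=1, in1=1, in2=1, in3=1): g1=0, g2=0, g3=0, g4=1, g5=0, g6=0, giving Y=0. Observed 1.
Test 1: faults giving observed 1 are {g6 stuck-at-1}.
Only g6 stuck-at-1 is consistent with every test.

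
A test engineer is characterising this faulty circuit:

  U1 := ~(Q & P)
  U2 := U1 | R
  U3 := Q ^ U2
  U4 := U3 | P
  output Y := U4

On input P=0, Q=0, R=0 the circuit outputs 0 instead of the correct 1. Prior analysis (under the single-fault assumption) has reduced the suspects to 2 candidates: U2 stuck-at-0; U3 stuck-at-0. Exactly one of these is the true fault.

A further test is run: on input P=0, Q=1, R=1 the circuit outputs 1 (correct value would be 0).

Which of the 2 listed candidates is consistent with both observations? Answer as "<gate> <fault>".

U2 stuck-at-0

Evaluate each candidate on input P=0, Q=1, R=1:
  U2 stuck-at-0: U1=1, U2=0 [stuck-at-0], U3=1, U4=1 → 1 — matches
  U3 stuck-at-0: U1=1, U2=1, U3=0 [stuck-at-0], U4=0 → 0 — eliminated
Only U2 stuck-at-0 reproduces the observed 1.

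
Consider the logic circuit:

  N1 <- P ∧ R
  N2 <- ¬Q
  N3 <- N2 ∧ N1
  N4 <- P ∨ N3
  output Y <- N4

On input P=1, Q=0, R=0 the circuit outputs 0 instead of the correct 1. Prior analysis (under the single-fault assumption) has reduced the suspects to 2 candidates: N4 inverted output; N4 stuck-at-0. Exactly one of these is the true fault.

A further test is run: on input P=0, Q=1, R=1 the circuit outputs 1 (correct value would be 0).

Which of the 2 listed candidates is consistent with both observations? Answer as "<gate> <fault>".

N4 inverted output

Evaluate each candidate on input P=0, Q=1, R=1:
  N4 inverted output: N1=0, N2=0, N3=0, N4=1 [inverted output] → 1 — matches
  N4 stuck-at-0: N1=0, N2=0, N3=0, N4=0 [stuck-at-0] → 0 — eliminated
Only N4 inverted output reproduces the observed 1.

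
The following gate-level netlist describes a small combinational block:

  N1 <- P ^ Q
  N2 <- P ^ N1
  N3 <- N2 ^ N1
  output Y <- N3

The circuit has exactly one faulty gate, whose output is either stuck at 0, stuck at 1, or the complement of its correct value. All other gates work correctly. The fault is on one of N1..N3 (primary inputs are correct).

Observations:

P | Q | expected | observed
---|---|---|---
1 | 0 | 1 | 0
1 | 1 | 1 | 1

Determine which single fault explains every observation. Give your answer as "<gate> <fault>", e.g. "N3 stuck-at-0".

Fault-free values for test 1 (P=1, Q=0): N1=1, N2=0, N3=1, giving Y=1. Observed 0.
Test 1: faults giving observed 0 are {N2 stuck-at-1, N2 inverted output, N3 stuck-at-0, N3 inverted output}.
Test 2 (P=1, Q=1): fault-free N1=0, N2=1, N3=1 → 1; observed 1. Eliminates N2 inverted output, N3 stuck-at-0, N3 inverted output.
Only N2 stuck-at-1 is consistent with every test.

N2 stuck-at-1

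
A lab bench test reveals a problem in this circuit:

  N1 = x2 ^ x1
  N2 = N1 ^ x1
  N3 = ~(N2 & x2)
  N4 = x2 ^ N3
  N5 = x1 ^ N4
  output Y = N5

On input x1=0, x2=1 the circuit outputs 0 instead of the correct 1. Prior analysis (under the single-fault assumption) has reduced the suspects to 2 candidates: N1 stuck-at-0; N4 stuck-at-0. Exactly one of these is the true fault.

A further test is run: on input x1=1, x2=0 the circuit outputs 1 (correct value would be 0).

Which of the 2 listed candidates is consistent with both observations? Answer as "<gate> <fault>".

Evaluate each candidate on input x1=1, x2=0:
  N1 stuck-at-0: N1=0 [stuck-at-0], N2=1, N3=1, N4=1, N5=0 → 0 — eliminated
  N4 stuck-at-0: N1=1, N2=0, N3=1, N4=0 [stuck-at-0], N5=1 → 1 — matches
Only N4 stuck-at-0 reproduces the observed 1.

N4 stuck-at-0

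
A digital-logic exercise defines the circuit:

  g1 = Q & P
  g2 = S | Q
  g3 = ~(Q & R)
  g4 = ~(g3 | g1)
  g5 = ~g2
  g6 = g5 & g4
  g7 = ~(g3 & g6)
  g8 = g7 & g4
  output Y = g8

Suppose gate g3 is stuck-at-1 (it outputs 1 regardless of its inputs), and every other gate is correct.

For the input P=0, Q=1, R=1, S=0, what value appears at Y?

0

Propagate with g3 forced: g1=0, g2=1, g3=1 [stuck-at-1], g4=0, g5=0, g6=0, g7=1, g8=0.
So Y = 0. (Without the fault it would be 1.)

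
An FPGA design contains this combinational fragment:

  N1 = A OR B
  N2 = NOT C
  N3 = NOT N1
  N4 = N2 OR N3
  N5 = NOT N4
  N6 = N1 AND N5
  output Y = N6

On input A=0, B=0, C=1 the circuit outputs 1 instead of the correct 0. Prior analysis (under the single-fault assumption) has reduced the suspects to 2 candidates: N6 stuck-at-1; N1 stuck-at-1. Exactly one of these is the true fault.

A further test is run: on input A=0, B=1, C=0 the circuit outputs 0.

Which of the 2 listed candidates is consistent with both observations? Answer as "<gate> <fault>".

Evaluate each candidate on input A=0, B=1, C=0:
  N6 stuck-at-1: N1=1, N2=1, N3=0, N4=1, N5=0, N6=1 [stuck-at-1] → 1 — eliminated
  N1 stuck-at-1: N1=1 [stuck-at-1], N2=1, N3=0, N4=1, N5=0, N6=0 → 0 — matches
Only N1 stuck-at-1 reproduces the observed 0.

N1 stuck-at-1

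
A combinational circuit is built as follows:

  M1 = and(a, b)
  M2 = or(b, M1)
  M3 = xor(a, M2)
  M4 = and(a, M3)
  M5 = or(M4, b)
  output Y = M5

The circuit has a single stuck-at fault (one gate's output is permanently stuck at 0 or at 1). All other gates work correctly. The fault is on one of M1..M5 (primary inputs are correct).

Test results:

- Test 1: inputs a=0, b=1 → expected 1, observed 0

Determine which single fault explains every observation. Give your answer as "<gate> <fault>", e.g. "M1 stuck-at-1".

M5 stuck-at-0

Fault-free values for test 1 (a=0, b=1): M1=0, M2=1, M3=1, M4=0, M5=1, giving Y=1. Observed 0.
Test 1: faults giving observed 0 are {M5 stuck-at-0}.
Only M5 stuck-at-0 is consistent with every test.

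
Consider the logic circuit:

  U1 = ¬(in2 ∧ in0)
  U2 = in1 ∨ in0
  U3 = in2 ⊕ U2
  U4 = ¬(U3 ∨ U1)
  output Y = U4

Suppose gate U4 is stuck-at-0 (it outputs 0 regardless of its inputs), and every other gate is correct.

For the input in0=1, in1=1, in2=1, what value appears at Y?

0

Propagate with U4 forced: U1=0, U2=1, U3=0, U4=0 [stuck-at-0].
So Y = 0. (Without the fault it would be 1.)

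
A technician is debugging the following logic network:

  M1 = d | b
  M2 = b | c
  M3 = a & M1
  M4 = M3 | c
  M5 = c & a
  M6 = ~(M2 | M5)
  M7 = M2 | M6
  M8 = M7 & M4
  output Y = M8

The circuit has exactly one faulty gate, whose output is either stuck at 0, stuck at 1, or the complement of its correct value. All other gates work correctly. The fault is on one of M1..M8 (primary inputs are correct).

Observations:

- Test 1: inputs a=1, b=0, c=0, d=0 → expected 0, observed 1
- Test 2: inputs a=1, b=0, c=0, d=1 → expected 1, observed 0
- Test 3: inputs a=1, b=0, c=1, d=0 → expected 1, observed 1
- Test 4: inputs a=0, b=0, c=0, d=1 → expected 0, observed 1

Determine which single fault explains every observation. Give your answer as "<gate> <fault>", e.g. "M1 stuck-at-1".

M3 inverted output

Fault-free values for test 1 (a=1, b=0, c=0, d=0): M1=0, M2=0, M3=0, M4=0, M5=0, M6=1, M7=1, M8=0, giving Y=0. Observed 1.
Test 1: faults giving observed 1 are {M1 stuck-at-1, M1 inverted output, M3 stuck-at-1, M3 inverted output, M4 stuck-at-1, M4 inverted output, M8 stuck-at-1, M8 inverted output}.
Test 2 (a=1, b=0, c=0, d=1): fault-free M1=1, M2=0, M3=1, M4=1, M5=0, M6=1, M7=1, M8=1 → 1; observed 0. Eliminates M1 stuck-at-1, M3 stuck-at-1, M4 stuck-at-1, M8 stuck-at-1.
Test 3 (a=1, b=0, c=1, d=0): fault-free M1=0, M2=1, M3=0, M4=1, M5=1, M6=0, M7=1, M8=1 → 1; observed 1. Eliminates M4 inverted output, M8 inverted output.
Test 4 (a=0, b=0, c=0, d=1): fault-free M1=1, M2=0, M3=0, M4=0, M5=0, M6=1, M7=1, M8=0 → 0; observed 1. Eliminates M1 inverted output.
Only M3 inverted output is consistent with every test.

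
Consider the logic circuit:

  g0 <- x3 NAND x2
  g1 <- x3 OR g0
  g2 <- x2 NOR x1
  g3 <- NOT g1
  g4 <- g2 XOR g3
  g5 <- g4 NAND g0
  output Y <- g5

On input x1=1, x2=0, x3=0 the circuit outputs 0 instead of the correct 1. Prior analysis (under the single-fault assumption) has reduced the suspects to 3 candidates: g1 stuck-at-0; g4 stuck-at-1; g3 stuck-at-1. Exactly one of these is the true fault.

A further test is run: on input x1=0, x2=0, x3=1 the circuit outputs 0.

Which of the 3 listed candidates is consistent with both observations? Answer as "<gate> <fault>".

Evaluate each candidate on input x1=0, x2=0, x3=1:
  g1 stuck-at-0: g0=1, g1=0 [stuck-at-0], g2=1, g3=1, g4=0, g5=1 → 1 — eliminated
  g4 stuck-at-1: g0=1, g1=1, g2=1, g3=0, g4=1 [stuck-at-1], g5=0 → 0 — matches
  g3 stuck-at-1: g0=1, g1=1, g2=1, g3=1 [stuck-at-1], g4=0, g5=1 → 1 — eliminated
Only g4 stuck-at-1 reproduces the observed 0.

g4 stuck-at-1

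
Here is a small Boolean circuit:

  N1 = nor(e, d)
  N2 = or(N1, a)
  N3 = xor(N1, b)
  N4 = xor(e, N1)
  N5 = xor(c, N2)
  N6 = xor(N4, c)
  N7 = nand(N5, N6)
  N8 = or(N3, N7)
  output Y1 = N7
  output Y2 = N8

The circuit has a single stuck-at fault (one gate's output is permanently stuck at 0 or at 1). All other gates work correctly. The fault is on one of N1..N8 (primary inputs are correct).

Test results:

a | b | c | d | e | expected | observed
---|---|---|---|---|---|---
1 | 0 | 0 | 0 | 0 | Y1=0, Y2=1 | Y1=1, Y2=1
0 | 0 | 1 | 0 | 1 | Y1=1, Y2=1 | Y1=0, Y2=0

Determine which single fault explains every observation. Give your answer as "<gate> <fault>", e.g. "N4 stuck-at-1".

N4 stuck-at-0

Fault-free values for test 1 (a=1, b=0, c=0, d=0, e=0): N1=1, N2=1, N3=1, N4=1, N5=1, N6=1, N7=0, N8=1, giving Y1=0, Y2=1. Observed Y1=1, Y2=1.
Test 1: faults giving observed Y1=1, Y2=1 are {N1 stuck-at-0, N2 stuck-at-0, N4 stuck-at-0, N5 stuck-at-0, N6 stuck-at-0, N7 stuck-at-1}.
Test 2 (a=0, b=0, c=1, d=0, e=1): fault-free N1=0, N2=0, N3=0, N4=1, N5=1, N6=0, N7=1, N8=1 → Y1=1, Y2=1; observed Y1=0, Y2=0. Eliminates N1 stuck-at-0, N2 stuck-at-0, N5 stuck-at-0, N6 stuck-at-0, N7 stuck-at-1.
Only N4 stuck-at-0 is consistent with every test.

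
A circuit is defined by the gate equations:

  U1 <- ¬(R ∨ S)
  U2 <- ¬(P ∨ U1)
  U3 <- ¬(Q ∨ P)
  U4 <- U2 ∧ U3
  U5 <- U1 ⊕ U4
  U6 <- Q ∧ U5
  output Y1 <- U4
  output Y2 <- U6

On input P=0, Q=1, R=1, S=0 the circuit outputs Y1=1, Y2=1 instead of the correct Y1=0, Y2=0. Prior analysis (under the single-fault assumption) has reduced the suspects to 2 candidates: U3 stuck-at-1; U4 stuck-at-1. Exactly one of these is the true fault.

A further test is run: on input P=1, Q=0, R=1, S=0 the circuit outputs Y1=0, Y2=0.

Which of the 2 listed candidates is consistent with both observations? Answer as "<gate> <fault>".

Evaluate each candidate on input P=1, Q=0, R=1, S=0:
  U3 stuck-at-1: U1=0, U2=0, U3=1 [stuck-at-1], U4=0, U5=0, U6=0 → Y1=0, Y2=0 — matches
  U4 stuck-at-1: U1=0, U2=0, U3=0, U4=1 [stuck-at-1], U5=1, U6=0 → Y1=1, Y2=0 — eliminated
Only U3 stuck-at-1 reproduces the observed Y1=0, Y2=0.

U3 stuck-at-1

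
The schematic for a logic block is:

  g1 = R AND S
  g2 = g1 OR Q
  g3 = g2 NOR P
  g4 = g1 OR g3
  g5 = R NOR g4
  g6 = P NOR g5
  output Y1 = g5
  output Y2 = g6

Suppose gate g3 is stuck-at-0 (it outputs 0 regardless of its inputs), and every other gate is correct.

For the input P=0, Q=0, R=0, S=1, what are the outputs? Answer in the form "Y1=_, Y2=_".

Y1=1, Y2=0

Propagate with g3 forced: g1=0, g2=0, g3=0 [stuck-at-0], g4=0, g5=1, g6=0.
So the outputs are Y1=1, Y2=0. (Without the fault they would be Y1=0, Y2=1.)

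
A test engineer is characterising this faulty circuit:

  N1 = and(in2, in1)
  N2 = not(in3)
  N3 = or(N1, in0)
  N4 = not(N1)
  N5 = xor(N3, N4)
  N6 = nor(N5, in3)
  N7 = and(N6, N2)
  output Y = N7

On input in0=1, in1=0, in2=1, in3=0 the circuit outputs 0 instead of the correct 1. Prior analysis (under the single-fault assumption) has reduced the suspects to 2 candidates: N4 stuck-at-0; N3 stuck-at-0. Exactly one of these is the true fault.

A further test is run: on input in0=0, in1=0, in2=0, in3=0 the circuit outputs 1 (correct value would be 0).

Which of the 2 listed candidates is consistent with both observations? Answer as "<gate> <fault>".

N4 stuck-at-0

Evaluate each candidate on input in0=0, in1=0, in2=0, in3=0:
  N4 stuck-at-0: N1=0, N2=1, N3=0, N4=0 [stuck-at-0], N5=0, N6=1, N7=1 → 1 — matches
  N3 stuck-at-0: N1=0, N2=1, N3=0 [stuck-at-0], N4=1, N5=1, N6=0, N7=0 → 0 — eliminated
Only N4 stuck-at-0 reproduces the observed 1.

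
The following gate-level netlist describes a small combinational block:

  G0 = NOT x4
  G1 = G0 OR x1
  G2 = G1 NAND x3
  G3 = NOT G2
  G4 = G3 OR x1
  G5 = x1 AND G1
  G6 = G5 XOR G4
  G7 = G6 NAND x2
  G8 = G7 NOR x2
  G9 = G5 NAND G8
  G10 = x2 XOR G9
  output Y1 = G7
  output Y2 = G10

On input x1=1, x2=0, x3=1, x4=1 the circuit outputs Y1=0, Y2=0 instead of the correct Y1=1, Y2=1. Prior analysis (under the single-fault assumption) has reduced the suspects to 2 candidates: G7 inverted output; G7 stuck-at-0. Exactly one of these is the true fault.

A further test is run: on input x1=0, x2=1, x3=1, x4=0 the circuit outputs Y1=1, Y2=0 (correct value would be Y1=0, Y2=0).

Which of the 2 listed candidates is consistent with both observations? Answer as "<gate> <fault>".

G7 inverted output

Evaluate each candidate on input x1=0, x2=1, x3=1, x4=0:
  G7 inverted output: G0=1, G1=1, G2=0, G3=1, G4=1, G5=0, G6=1, G7=1 [inverted output], G8=0, G9=1, G10=0 → Y1=1, Y2=0 — matches
  G7 stuck-at-0: G0=1, G1=1, G2=0, G3=1, G4=1, G5=0, G6=1, G7=0 [stuck-at-0], G8=0, G9=1, G10=0 → Y1=0, Y2=0 — eliminated
Only G7 inverted output reproduces the observed Y1=1, Y2=0.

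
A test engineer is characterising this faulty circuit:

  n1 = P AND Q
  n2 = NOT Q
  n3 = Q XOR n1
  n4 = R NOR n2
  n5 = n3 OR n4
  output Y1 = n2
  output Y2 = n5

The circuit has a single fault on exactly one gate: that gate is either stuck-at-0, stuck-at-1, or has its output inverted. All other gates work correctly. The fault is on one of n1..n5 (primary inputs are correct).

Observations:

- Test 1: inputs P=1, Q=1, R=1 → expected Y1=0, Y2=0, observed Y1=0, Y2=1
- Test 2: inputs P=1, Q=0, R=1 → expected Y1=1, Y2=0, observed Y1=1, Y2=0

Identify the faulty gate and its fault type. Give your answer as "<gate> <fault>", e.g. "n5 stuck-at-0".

n1 stuck-at-0

Fault-free values for test 1 (P=1, Q=1, R=1): n1=1, n2=0, n3=0, n4=0, n5=0, giving Y1=0, Y2=0. Observed Y1=0, Y2=1.
Test 1: faults giving observed Y1=0, Y2=1 are {n1 stuck-at-0, n1 inverted output, n3 stuck-at-1, n3 inverted output, n4 stuck-at-1, n4 inverted output, n5 stuck-at-1, n5 inverted output}.
Test 2 (P=1, Q=0, R=1): fault-free n1=0, n2=1, n3=0, n4=0, n5=0 → Y1=1, Y2=0; observed Y1=1, Y2=0. Eliminates n1 inverted output, n3 stuck-at-1, n3 inverted output, n4 stuck-at-1, n4 inverted output, n5 stuck-at-1, n5 inverted output.
Only n1 stuck-at-0 is consistent with every test.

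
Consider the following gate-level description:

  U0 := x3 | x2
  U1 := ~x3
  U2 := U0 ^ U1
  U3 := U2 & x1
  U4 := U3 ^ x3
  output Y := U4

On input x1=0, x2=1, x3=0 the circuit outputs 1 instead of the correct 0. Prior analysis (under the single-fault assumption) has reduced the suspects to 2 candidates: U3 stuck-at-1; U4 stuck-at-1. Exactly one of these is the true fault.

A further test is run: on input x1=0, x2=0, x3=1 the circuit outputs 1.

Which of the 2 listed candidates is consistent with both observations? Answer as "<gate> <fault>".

U4 stuck-at-1

Evaluate each candidate on input x1=0, x2=0, x3=1:
  U3 stuck-at-1: U0=1, U1=0, U2=1, U3=1 [stuck-at-1], U4=0 → 0 — eliminated
  U4 stuck-at-1: U0=1, U1=0, U2=1, U3=0, U4=1 [stuck-at-1] → 1 — matches
Only U4 stuck-at-1 reproduces the observed 1.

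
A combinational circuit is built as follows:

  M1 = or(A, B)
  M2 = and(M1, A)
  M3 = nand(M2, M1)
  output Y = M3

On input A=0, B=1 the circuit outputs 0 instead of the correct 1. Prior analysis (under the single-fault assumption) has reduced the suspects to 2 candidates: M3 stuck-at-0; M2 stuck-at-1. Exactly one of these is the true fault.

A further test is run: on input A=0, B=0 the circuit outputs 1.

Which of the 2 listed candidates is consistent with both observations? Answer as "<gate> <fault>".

M2 stuck-at-1

Evaluate each candidate on input A=0, B=0:
  M3 stuck-at-0: M1=0, M2=0, M3=0 [stuck-at-0] → 0 — eliminated
  M2 stuck-at-1: M1=0, M2=1 [stuck-at-1], M3=1 → 1 — matches
Only M2 stuck-at-1 reproduces the observed 1.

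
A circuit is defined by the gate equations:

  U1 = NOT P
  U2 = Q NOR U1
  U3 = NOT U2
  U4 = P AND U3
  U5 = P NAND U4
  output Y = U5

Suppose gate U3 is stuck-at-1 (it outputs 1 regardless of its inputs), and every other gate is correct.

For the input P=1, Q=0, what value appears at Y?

Propagate with U3 forced: U1=0, U2=1, U3=1 [stuck-at-1], U4=1, U5=0.
So Y = 0. (Without the fault it would be 1.)

0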